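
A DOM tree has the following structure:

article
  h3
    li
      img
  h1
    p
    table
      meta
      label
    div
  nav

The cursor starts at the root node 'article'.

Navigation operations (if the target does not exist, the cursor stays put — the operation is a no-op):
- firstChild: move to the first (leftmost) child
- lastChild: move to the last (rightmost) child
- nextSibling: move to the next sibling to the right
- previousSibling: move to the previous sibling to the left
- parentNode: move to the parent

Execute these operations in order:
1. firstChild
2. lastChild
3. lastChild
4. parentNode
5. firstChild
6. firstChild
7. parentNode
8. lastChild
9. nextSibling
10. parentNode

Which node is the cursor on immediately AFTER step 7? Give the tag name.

After 1 (firstChild): h3
After 2 (lastChild): li
After 3 (lastChild): img
After 4 (parentNode): li
After 5 (firstChild): img
After 6 (firstChild): img (no-op, stayed)
After 7 (parentNode): li

Answer: li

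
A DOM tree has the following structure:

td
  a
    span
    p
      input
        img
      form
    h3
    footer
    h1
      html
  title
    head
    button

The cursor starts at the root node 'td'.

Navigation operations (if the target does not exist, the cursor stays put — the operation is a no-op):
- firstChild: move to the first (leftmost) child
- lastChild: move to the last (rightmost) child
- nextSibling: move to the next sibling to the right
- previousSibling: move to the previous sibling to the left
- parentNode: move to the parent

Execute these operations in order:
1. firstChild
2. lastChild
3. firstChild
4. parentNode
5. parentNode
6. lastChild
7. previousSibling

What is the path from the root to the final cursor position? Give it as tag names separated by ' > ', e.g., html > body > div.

After 1 (firstChild): a
After 2 (lastChild): h1
After 3 (firstChild): html
After 4 (parentNode): h1
After 5 (parentNode): a
After 6 (lastChild): h1
After 7 (previousSibling): footer

Answer: td > a > footer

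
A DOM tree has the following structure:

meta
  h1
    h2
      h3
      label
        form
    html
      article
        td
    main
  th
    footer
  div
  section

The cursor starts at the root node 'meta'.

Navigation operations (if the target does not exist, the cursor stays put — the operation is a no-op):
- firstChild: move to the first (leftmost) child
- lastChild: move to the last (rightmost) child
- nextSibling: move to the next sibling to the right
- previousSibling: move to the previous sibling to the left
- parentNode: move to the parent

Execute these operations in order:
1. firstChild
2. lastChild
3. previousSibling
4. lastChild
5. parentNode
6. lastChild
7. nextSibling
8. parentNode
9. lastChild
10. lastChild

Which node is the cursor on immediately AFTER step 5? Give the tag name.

Answer: html

Derivation:
After 1 (firstChild): h1
After 2 (lastChild): main
After 3 (previousSibling): html
After 4 (lastChild): article
After 5 (parentNode): html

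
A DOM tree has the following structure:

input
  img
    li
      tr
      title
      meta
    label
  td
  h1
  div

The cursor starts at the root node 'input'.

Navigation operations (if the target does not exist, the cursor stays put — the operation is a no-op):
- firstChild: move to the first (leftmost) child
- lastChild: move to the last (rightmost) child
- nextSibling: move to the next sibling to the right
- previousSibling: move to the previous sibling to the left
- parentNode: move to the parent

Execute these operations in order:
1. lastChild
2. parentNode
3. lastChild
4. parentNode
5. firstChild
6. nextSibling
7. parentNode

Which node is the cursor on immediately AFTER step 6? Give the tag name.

Answer: td

Derivation:
After 1 (lastChild): div
After 2 (parentNode): input
After 3 (lastChild): div
After 4 (parentNode): input
After 5 (firstChild): img
After 6 (nextSibling): td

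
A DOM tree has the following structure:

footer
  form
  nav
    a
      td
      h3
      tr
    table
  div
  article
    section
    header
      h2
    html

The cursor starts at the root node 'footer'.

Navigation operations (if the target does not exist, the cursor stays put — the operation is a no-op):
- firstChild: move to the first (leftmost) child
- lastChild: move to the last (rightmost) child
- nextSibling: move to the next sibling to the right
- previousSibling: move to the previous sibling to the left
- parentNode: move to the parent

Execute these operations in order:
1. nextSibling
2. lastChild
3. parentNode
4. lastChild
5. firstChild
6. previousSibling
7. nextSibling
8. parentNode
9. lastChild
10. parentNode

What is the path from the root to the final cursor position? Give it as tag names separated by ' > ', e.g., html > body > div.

After 1 (nextSibling): footer (no-op, stayed)
After 2 (lastChild): article
After 3 (parentNode): footer
After 4 (lastChild): article
After 5 (firstChild): section
After 6 (previousSibling): section (no-op, stayed)
After 7 (nextSibling): header
After 8 (parentNode): article
After 9 (lastChild): html
After 10 (parentNode): article

Answer: footer > article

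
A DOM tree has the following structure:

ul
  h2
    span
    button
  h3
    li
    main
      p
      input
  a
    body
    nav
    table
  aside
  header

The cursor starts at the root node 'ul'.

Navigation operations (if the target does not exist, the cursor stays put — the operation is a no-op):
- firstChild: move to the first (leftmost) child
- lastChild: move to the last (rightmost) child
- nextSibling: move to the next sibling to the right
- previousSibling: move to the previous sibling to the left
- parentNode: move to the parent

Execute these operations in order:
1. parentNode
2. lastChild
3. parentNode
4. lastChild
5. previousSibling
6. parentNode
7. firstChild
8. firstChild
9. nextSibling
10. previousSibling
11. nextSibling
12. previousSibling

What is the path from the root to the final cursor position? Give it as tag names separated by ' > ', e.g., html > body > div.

After 1 (parentNode): ul (no-op, stayed)
After 2 (lastChild): header
After 3 (parentNode): ul
After 4 (lastChild): header
After 5 (previousSibling): aside
After 6 (parentNode): ul
After 7 (firstChild): h2
After 8 (firstChild): span
After 9 (nextSibling): button
After 10 (previousSibling): span
After 11 (nextSibling): button
After 12 (previousSibling): span

Answer: ul > h2 > span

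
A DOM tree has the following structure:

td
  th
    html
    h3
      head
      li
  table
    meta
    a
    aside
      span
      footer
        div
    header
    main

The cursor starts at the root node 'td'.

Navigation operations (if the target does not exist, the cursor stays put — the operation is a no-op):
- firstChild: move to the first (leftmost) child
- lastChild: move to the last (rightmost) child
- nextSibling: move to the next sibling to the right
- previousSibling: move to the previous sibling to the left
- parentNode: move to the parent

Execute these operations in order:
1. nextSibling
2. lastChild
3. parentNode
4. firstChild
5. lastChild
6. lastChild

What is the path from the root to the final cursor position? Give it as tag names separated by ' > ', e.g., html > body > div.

After 1 (nextSibling): td (no-op, stayed)
After 2 (lastChild): table
After 3 (parentNode): td
After 4 (firstChild): th
After 5 (lastChild): h3
After 6 (lastChild): li

Answer: td > th > h3 > li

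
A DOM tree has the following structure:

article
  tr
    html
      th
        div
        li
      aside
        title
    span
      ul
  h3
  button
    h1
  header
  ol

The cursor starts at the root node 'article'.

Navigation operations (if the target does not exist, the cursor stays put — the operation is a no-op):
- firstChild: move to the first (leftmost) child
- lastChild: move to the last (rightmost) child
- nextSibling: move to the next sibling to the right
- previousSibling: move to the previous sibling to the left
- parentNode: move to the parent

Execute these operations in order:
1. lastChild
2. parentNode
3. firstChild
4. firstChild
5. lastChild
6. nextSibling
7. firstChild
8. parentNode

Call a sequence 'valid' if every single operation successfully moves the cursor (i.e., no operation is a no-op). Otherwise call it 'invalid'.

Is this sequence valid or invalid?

Answer: invalid

Derivation:
After 1 (lastChild): ol
After 2 (parentNode): article
After 3 (firstChild): tr
After 4 (firstChild): html
After 5 (lastChild): aside
After 6 (nextSibling): aside (no-op, stayed)
After 7 (firstChild): title
After 8 (parentNode): aside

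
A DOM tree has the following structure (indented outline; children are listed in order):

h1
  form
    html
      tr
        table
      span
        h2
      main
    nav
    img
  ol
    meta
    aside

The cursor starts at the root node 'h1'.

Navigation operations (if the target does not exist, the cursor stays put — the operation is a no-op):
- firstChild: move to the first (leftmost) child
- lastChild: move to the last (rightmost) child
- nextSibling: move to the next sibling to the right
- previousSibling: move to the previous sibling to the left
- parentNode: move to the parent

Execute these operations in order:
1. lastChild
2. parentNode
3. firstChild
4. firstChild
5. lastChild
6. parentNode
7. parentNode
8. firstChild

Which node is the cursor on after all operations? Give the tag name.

After 1 (lastChild): ol
After 2 (parentNode): h1
After 3 (firstChild): form
After 4 (firstChild): html
After 5 (lastChild): main
After 6 (parentNode): html
After 7 (parentNode): form
After 8 (firstChild): html

Answer: html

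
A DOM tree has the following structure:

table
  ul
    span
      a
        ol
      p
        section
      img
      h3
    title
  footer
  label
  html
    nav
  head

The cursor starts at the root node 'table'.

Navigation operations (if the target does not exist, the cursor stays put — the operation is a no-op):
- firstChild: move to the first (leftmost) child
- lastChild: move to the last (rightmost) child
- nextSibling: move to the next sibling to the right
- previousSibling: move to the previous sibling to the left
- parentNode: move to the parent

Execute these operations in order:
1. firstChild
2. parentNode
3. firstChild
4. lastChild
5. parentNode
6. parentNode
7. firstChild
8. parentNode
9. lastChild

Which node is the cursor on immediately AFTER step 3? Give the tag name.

After 1 (firstChild): ul
After 2 (parentNode): table
After 3 (firstChild): ul

Answer: ul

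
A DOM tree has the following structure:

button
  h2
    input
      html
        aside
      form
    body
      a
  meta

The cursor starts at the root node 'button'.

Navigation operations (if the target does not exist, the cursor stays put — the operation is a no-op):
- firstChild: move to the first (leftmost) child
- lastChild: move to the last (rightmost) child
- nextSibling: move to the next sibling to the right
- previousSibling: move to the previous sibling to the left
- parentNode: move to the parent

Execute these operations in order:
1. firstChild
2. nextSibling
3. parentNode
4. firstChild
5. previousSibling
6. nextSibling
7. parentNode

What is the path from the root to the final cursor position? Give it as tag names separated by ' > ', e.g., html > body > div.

Answer: button

Derivation:
After 1 (firstChild): h2
After 2 (nextSibling): meta
After 3 (parentNode): button
After 4 (firstChild): h2
After 5 (previousSibling): h2 (no-op, stayed)
After 6 (nextSibling): meta
After 7 (parentNode): button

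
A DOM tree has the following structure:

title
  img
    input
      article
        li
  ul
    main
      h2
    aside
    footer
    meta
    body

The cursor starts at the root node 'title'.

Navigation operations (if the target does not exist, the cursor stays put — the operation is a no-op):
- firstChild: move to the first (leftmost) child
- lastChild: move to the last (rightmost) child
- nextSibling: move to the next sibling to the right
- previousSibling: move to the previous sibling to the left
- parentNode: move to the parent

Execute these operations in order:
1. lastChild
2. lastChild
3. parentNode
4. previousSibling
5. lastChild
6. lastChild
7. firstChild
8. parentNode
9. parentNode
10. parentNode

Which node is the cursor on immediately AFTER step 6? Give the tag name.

After 1 (lastChild): ul
After 2 (lastChild): body
After 3 (parentNode): ul
After 4 (previousSibling): img
After 5 (lastChild): input
After 6 (lastChild): article

Answer: article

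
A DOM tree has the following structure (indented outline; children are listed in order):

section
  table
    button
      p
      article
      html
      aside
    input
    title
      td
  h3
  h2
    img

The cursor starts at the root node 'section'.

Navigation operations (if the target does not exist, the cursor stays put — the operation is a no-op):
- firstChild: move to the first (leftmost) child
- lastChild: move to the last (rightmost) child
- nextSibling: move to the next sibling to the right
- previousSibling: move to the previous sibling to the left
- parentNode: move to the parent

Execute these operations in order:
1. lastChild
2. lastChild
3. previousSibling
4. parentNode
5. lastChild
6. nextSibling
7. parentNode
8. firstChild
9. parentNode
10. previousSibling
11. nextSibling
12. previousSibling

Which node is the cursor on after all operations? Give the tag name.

Answer: h3

Derivation:
After 1 (lastChild): h2
After 2 (lastChild): img
After 3 (previousSibling): img (no-op, stayed)
After 4 (parentNode): h2
After 5 (lastChild): img
After 6 (nextSibling): img (no-op, stayed)
After 7 (parentNode): h2
After 8 (firstChild): img
After 9 (parentNode): h2
After 10 (previousSibling): h3
After 11 (nextSibling): h2
After 12 (previousSibling): h3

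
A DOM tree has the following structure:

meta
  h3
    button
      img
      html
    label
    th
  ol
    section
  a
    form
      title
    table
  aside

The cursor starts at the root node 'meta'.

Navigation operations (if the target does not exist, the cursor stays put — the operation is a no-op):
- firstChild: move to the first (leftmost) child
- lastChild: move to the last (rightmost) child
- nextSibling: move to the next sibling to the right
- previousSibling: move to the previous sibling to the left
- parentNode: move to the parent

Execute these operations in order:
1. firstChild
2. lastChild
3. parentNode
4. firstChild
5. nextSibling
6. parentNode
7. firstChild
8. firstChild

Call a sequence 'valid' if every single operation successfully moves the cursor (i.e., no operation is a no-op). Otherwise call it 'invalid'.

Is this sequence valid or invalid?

After 1 (firstChild): h3
After 2 (lastChild): th
After 3 (parentNode): h3
After 4 (firstChild): button
After 5 (nextSibling): label
After 6 (parentNode): h3
After 7 (firstChild): button
After 8 (firstChild): img

Answer: valid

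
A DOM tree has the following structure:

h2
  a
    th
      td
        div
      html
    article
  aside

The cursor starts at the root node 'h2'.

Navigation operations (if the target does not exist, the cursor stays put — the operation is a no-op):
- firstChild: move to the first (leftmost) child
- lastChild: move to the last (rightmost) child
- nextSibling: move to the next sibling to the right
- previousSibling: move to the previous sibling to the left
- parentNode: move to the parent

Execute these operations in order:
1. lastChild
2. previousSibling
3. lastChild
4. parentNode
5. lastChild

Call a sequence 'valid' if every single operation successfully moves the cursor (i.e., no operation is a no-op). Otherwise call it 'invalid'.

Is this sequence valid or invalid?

After 1 (lastChild): aside
After 2 (previousSibling): a
After 3 (lastChild): article
After 4 (parentNode): a
After 5 (lastChild): article

Answer: valid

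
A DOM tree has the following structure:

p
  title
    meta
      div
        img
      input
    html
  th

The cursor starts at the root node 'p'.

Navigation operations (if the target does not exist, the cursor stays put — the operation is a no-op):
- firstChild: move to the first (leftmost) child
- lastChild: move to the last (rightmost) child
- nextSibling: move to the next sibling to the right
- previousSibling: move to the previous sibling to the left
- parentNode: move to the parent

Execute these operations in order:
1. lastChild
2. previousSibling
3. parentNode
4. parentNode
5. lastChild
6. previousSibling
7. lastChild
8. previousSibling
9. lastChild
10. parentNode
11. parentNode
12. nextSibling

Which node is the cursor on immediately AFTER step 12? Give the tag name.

Answer: th

Derivation:
After 1 (lastChild): th
After 2 (previousSibling): title
After 3 (parentNode): p
After 4 (parentNode): p (no-op, stayed)
After 5 (lastChild): th
After 6 (previousSibling): title
After 7 (lastChild): html
After 8 (previousSibling): meta
After 9 (lastChild): input
After 10 (parentNode): meta
After 11 (parentNode): title
After 12 (nextSibling): th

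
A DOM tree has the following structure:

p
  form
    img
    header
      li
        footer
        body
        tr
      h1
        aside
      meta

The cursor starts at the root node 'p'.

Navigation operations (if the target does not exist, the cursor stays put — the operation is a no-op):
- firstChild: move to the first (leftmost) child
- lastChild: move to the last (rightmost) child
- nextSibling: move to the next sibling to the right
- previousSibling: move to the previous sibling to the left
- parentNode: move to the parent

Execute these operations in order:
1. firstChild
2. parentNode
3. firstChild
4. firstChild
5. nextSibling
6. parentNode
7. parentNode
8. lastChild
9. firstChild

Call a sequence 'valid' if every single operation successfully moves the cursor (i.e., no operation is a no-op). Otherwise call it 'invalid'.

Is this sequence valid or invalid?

After 1 (firstChild): form
After 2 (parentNode): p
After 3 (firstChild): form
After 4 (firstChild): img
After 5 (nextSibling): header
After 6 (parentNode): form
After 7 (parentNode): p
After 8 (lastChild): form
After 9 (firstChild): img

Answer: valid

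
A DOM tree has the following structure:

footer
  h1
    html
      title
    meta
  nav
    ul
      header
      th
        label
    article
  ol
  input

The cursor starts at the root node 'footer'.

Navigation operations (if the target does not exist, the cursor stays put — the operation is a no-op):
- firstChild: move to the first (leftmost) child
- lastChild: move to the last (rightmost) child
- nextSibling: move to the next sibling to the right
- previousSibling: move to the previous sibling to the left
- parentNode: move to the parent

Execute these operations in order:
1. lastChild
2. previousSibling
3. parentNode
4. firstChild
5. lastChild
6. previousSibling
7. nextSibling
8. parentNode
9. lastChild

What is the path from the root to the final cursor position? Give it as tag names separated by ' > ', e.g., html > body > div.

After 1 (lastChild): input
After 2 (previousSibling): ol
After 3 (parentNode): footer
After 4 (firstChild): h1
After 5 (lastChild): meta
After 6 (previousSibling): html
After 7 (nextSibling): meta
After 8 (parentNode): h1
After 9 (lastChild): meta

Answer: footer > h1 > meta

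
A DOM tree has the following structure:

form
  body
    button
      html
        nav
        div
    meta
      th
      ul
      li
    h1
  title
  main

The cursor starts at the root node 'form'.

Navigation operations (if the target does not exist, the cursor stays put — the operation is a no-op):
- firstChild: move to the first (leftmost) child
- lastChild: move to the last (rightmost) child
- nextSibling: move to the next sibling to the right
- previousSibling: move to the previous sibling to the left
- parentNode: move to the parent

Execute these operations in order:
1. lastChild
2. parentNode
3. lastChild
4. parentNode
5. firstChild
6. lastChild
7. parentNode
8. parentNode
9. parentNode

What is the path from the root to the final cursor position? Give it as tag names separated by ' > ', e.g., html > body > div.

After 1 (lastChild): main
After 2 (parentNode): form
After 3 (lastChild): main
After 4 (parentNode): form
After 5 (firstChild): body
After 6 (lastChild): h1
After 7 (parentNode): body
After 8 (parentNode): form
After 9 (parentNode): form (no-op, stayed)

Answer: form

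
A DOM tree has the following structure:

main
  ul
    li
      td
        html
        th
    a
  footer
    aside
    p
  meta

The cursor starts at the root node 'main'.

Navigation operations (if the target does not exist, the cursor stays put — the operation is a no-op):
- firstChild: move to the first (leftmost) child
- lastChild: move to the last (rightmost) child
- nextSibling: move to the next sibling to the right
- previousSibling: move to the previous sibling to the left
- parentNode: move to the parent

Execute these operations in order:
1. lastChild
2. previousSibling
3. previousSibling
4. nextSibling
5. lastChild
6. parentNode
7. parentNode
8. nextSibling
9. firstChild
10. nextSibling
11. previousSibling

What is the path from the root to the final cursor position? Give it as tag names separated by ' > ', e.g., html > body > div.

Answer: main > ul

Derivation:
After 1 (lastChild): meta
After 2 (previousSibling): footer
After 3 (previousSibling): ul
After 4 (nextSibling): footer
After 5 (lastChild): p
After 6 (parentNode): footer
After 7 (parentNode): main
After 8 (nextSibling): main (no-op, stayed)
After 9 (firstChild): ul
After 10 (nextSibling): footer
After 11 (previousSibling): ul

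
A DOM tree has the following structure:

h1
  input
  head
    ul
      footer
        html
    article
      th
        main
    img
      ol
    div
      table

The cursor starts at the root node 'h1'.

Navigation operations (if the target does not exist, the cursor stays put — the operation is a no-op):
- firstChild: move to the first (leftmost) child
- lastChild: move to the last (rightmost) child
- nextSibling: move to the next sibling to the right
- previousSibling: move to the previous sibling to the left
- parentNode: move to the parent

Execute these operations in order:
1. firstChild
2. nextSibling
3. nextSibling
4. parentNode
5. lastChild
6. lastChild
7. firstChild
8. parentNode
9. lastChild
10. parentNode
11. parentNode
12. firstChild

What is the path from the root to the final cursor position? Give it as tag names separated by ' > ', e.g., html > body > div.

Answer: h1 > head > ul

Derivation:
After 1 (firstChild): input
After 2 (nextSibling): head
After 3 (nextSibling): head (no-op, stayed)
After 4 (parentNode): h1
After 5 (lastChild): head
After 6 (lastChild): div
After 7 (firstChild): table
After 8 (parentNode): div
After 9 (lastChild): table
After 10 (parentNode): div
After 11 (parentNode): head
After 12 (firstChild): ul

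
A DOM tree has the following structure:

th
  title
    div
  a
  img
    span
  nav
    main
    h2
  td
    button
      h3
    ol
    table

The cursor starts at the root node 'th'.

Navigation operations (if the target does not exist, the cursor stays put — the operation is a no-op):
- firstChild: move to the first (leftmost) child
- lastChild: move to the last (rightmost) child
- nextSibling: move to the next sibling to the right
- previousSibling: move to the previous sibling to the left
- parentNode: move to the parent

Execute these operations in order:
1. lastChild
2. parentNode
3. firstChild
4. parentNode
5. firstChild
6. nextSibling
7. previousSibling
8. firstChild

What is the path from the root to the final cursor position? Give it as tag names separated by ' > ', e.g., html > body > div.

Answer: th > title > div

Derivation:
After 1 (lastChild): td
After 2 (parentNode): th
After 3 (firstChild): title
After 4 (parentNode): th
After 5 (firstChild): title
After 6 (nextSibling): a
After 7 (previousSibling): title
After 8 (firstChild): div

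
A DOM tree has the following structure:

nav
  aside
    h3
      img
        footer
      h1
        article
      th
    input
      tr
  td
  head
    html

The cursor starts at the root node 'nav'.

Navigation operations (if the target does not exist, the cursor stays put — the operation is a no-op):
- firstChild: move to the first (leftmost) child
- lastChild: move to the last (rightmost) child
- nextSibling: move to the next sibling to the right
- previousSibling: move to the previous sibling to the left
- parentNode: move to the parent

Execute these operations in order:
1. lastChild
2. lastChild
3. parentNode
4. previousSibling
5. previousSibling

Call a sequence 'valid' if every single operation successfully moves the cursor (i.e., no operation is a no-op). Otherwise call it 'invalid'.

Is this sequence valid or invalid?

Answer: valid

Derivation:
After 1 (lastChild): head
After 2 (lastChild): html
After 3 (parentNode): head
After 4 (previousSibling): td
After 5 (previousSibling): aside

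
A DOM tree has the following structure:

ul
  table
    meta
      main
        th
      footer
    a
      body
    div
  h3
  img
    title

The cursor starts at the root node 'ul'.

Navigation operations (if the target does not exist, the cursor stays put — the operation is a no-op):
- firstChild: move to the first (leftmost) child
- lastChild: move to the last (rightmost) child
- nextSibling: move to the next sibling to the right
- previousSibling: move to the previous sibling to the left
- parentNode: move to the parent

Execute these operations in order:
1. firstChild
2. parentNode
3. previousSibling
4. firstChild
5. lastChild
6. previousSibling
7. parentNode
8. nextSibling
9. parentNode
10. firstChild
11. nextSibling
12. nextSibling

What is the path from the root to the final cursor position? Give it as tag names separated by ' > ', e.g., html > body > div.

Answer: ul > img

Derivation:
After 1 (firstChild): table
After 2 (parentNode): ul
After 3 (previousSibling): ul (no-op, stayed)
After 4 (firstChild): table
After 5 (lastChild): div
After 6 (previousSibling): a
After 7 (parentNode): table
After 8 (nextSibling): h3
After 9 (parentNode): ul
After 10 (firstChild): table
After 11 (nextSibling): h3
After 12 (nextSibling): img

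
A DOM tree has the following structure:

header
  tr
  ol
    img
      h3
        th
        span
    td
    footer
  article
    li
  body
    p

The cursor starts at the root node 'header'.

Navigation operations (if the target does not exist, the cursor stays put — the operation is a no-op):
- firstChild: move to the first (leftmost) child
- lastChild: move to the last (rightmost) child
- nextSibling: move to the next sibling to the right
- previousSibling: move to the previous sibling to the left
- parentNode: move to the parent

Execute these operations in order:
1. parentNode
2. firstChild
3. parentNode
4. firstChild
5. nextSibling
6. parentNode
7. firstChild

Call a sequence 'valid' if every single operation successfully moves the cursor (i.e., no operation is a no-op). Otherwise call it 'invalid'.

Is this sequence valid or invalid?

After 1 (parentNode): header (no-op, stayed)
After 2 (firstChild): tr
After 3 (parentNode): header
After 4 (firstChild): tr
After 5 (nextSibling): ol
After 6 (parentNode): header
After 7 (firstChild): tr

Answer: invalid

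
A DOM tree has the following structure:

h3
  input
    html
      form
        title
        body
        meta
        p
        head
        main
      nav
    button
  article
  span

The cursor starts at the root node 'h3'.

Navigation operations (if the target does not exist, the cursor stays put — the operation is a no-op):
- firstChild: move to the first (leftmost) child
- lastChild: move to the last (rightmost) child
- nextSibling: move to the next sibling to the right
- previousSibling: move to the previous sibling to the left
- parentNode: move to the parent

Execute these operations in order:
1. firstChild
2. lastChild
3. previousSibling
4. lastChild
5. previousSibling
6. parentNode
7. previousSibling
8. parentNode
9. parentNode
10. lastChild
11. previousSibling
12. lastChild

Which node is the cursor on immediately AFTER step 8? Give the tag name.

Answer: input

Derivation:
After 1 (firstChild): input
After 2 (lastChild): button
After 3 (previousSibling): html
After 4 (lastChild): nav
After 5 (previousSibling): form
After 6 (parentNode): html
After 7 (previousSibling): html (no-op, stayed)
After 8 (parentNode): input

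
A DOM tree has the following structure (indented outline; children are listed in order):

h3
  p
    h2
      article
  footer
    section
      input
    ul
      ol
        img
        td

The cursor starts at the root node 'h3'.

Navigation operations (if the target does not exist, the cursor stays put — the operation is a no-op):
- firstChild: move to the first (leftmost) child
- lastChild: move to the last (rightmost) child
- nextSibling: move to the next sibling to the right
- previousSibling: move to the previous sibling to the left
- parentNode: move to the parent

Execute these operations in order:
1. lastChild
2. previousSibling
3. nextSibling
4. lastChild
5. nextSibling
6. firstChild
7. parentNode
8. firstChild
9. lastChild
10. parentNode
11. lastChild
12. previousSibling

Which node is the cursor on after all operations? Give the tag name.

After 1 (lastChild): footer
After 2 (previousSibling): p
After 3 (nextSibling): footer
After 4 (lastChild): ul
After 5 (nextSibling): ul (no-op, stayed)
After 6 (firstChild): ol
After 7 (parentNode): ul
After 8 (firstChild): ol
After 9 (lastChild): td
After 10 (parentNode): ol
After 11 (lastChild): td
After 12 (previousSibling): img

Answer: img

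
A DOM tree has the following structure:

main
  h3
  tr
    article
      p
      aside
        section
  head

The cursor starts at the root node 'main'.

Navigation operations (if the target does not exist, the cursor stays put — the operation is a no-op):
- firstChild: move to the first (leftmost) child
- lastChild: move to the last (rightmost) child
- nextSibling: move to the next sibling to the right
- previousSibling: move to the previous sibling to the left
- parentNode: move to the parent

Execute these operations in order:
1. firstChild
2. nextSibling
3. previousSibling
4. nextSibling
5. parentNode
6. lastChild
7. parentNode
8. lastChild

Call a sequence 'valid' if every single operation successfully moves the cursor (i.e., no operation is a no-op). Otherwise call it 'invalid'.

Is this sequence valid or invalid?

After 1 (firstChild): h3
After 2 (nextSibling): tr
After 3 (previousSibling): h3
After 4 (nextSibling): tr
After 5 (parentNode): main
After 6 (lastChild): head
After 7 (parentNode): main
After 8 (lastChild): head

Answer: valid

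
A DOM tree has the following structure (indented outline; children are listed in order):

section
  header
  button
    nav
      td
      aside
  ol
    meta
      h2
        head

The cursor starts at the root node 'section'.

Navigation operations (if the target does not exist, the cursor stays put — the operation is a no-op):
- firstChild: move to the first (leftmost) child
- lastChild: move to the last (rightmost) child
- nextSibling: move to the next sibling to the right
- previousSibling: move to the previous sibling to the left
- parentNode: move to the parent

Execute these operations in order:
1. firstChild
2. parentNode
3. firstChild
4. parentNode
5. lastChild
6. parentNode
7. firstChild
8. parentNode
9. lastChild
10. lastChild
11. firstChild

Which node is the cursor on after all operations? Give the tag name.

After 1 (firstChild): header
After 2 (parentNode): section
After 3 (firstChild): header
After 4 (parentNode): section
After 5 (lastChild): ol
After 6 (parentNode): section
After 7 (firstChild): header
After 8 (parentNode): section
After 9 (lastChild): ol
After 10 (lastChild): meta
After 11 (firstChild): h2

Answer: h2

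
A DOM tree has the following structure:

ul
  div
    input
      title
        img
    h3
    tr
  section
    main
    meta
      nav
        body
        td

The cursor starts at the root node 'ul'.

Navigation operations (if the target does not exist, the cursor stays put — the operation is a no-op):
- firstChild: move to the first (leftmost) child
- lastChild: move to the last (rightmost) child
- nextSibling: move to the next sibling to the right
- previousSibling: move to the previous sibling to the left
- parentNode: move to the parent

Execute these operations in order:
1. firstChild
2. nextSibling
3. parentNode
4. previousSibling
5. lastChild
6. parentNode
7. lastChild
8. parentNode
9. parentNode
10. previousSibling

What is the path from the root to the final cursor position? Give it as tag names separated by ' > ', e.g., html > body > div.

Answer: ul

Derivation:
After 1 (firstChild): div
After 2 (nextSibling): section
After 3 (parentNode): ul
After 4 (previousSibling): ul (no-op, stayed)
After 5 (lastChild): section
After 6 (parentNode): ul
After 7 (lastChild): section
After 8 (parentNode): ul
After 9 (parentNode): ul (no-op, stayed)
After 10 (previousSibling): ul (no-op, stayed)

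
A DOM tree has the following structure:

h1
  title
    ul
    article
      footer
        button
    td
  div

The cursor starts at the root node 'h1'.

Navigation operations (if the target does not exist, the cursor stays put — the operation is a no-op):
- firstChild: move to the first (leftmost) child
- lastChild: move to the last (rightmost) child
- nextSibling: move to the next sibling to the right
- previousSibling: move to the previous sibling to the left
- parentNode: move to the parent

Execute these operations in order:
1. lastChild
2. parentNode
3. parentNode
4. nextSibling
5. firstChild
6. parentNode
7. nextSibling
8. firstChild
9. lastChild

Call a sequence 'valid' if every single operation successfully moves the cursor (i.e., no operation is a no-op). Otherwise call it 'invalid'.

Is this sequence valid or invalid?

Answer: invalid

Derivation:
After 1 (lastChild): div
After 2 (parentNode): h1
After 3 (parentNode): h1 (no-op, stayed)
After 4 (nextSibling): h1 (no-op, stayed)
After 5 (firstChild): title
After 6 (parentNode): h1
After 7 (nextSibling): h1 (no-op, stayed)
After 8 (firstChild): title
After 9 (lastChild): td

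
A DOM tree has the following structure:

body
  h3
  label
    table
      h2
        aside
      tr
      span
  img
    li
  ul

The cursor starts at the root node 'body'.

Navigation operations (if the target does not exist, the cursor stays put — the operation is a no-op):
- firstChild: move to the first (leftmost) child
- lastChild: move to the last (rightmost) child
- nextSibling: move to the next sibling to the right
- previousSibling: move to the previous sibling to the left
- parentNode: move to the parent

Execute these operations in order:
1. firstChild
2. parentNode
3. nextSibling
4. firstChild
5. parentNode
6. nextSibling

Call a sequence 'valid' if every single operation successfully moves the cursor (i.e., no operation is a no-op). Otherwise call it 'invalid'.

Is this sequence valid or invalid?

Answer: invalid

Derivation:
After 1 (firstChild): h3
After 2 (parentNode): body
After 3 (nextSibling): body (no-op, stayed)
After 4 (firstChild): h3
After 5 (parentNode): body
After 6 (nextSibling): body (no-op, stayed)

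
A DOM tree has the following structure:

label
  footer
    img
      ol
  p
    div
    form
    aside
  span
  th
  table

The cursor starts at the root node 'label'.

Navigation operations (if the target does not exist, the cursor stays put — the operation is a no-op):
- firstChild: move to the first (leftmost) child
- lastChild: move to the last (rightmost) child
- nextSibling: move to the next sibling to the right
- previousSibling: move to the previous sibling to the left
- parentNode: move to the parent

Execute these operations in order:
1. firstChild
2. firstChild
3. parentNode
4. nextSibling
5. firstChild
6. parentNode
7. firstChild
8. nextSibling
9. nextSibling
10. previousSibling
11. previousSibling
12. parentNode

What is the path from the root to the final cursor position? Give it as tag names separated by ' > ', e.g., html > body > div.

After 1 (firstChild): footer
After 2 (firstChild): img
After 3 (parentNode): footer
After 4 (nextSibling): p
After 5 (firstChild): div
After 6 (parentNode): p
After 7 (firstChild): div
After 8 (nextSibling): form
After 9 (nextSibling): aside
After 10 (previousSibling): form
After 11 (previousSibling): div
After 12 (parentNode): p

Answer: label > p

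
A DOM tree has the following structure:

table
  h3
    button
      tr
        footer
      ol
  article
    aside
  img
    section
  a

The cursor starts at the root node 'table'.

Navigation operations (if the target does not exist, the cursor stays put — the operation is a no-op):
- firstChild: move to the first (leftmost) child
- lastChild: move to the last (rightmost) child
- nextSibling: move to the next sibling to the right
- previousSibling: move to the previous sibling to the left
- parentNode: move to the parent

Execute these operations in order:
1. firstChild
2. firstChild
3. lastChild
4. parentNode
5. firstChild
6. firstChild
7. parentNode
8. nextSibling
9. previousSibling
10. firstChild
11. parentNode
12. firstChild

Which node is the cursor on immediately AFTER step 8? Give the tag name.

After 1 (firstChild): h3
After 2 (firstChild): button
After 3 (lastChild): ol
After 4 (parentNode): button
After 5 (firstChild): tr
After 6 (firstChild): footer
After 7 (parentNode): tr
After 8 (nextSibling): ol

Answer: ol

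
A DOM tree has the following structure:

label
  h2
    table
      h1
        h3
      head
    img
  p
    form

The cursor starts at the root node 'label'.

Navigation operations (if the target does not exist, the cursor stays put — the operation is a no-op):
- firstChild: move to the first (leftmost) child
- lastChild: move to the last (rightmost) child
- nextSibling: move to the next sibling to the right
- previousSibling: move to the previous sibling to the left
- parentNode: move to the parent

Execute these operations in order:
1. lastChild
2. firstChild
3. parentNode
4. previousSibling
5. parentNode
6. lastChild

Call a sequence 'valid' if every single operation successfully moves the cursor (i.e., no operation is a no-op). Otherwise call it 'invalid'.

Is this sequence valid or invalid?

Answer: valid

Derivation:
After 1 (lastChild): p
After 2 (firstChild): form
After 3 (parentNode): p
After 4 (previousSibling): h2
After 5 (parentNode): label
After 6 (lastChild): p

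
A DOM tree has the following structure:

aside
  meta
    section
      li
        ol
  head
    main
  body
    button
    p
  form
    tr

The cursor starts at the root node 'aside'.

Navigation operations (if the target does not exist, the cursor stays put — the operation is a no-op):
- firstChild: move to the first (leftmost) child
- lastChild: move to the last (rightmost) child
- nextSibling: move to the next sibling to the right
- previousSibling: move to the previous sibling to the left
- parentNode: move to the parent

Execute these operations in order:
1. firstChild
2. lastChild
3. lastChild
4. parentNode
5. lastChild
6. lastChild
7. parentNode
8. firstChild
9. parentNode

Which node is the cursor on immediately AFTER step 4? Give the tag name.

Answer: section

Derivation:
After 1 (firstChild): meta
After 2 (lastChild): section
After 3 (lastChild): li
After 4 (parentNode): section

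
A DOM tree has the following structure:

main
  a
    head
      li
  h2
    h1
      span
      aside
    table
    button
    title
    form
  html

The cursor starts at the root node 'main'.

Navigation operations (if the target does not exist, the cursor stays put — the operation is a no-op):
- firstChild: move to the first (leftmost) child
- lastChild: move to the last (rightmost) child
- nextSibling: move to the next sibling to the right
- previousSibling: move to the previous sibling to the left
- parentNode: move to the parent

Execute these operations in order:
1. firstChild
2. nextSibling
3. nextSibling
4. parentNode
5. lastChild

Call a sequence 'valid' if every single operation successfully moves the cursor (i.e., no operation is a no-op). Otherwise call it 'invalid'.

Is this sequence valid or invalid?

Answer: valid

Derivation:
After 1 (firstChild): a
After 2 (nextSibling): h2
After 3 (nextSibling): html
After 4 (parentNode): main
After 5 (lastChild): html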